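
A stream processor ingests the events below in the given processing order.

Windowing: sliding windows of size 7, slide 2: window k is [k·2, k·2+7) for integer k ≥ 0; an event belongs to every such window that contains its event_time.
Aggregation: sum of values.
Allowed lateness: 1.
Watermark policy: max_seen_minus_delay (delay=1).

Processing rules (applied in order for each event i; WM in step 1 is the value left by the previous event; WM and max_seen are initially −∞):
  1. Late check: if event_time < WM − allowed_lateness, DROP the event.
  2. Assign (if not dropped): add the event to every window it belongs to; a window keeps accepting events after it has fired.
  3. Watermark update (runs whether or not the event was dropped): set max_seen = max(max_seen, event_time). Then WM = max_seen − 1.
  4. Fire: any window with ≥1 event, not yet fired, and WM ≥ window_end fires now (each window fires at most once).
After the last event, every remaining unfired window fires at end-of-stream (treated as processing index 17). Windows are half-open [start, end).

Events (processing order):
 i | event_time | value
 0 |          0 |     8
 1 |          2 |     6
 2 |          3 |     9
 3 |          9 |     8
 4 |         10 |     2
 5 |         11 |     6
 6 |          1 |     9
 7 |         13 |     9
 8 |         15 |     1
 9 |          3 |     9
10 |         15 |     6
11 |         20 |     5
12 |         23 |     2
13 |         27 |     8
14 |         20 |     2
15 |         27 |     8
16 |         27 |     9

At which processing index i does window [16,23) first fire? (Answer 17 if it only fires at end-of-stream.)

i=0 t=0 v=8: → [0,7); WM=-1
i=1 t=2 v=6: → [2,9),[0,7); WM=1
i=2 t=3 v=9: → [2,9),[0,7); WM=2
i=3 t=9 v=8: → [8,15),[6,13),[4,11); WM=8; [0,7) fires=23
i=4 t=10 v=2: → [10,17),[8,15),[6,13),[4,11); WM=9; [2,9) fires=15
i=5 t=11 v=6: → [10,17),[8,15),[6,13); WM=10
i=6 t=1 v=9: DROP (t<10-1); WM=10
i=7 t=13 v=9: → [12,19),[10,17),[8,15); WM=12; [4,11) fires=10
i=8 t=15 v=1: → [14,21),[12,19),[10,17); WM=14; [6,13) fires=16
i=9 t=3 v=9: DROP (t<14-1); WM=14
i=10 t=15 v=6: → [14,21),[12,19),[10,17); WM=14
i=11 t=20 v=5: → [20,27),[18,25),[16,23),[14,21); WM=19; [8,15) fires=25 [10,17) fires=24 [12,19) fires=16
i=12 t=23 v=2: → [22,29),[20,27),[18,25); WM=22; [14,21) fires=12
i=13 t=27 v=8: → [26,33),[24,31),[22,29); WM=26; [16,23) fires=5 [18,25) fires=7
i=14 t=20 v=2: DROP (t<26-1); WM=26
i=15 t=27 v=8: → [26,33),[24,31),[22,29); WM=26
i=16 t=27 v=9: → [26,33),[24,31),[22,29); WM=26

13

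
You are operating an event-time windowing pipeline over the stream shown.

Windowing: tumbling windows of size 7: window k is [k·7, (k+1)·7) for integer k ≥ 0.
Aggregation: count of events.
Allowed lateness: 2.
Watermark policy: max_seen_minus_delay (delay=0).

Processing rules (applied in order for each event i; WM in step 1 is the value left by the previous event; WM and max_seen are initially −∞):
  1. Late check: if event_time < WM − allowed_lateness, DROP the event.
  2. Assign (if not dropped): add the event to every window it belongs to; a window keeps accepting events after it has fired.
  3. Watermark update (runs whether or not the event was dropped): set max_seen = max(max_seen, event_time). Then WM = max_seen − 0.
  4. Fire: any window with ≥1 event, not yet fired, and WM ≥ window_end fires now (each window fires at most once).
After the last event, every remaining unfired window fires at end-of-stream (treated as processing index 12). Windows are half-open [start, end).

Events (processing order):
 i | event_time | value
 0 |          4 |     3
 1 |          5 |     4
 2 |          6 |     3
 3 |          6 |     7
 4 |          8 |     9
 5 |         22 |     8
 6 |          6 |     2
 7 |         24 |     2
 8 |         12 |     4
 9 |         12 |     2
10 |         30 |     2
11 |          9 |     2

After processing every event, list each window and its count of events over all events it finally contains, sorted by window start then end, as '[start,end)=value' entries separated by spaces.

i=0 t=4 v=3: → [0,7); WM=4
i=1 t=5 v=4: → [0,7); WM=5
i=2 t=6 v=3: → [0,7); WM=6
i=3 t=6 v=7: → [0,7); WM=6
i=4 t=8 v=9: → [7,14); WM=8; [0,7) fires=4
i=5 t=22 v=8: → [21,28); WM=22; [7,14) fires=1
i=6 t=6 v=2: DROP (t<22-2); WM=22
i=7 t=24 v=2: → [21,28); WM=24
i=8 t=12 v=4: DROP (t<24-2); WM=24
i=9 t=12 v=2: DROP (t<24-2); WM=24
i=10 t=30 v=2: → [28,35); WM=30; [21,28) fires=2
i=11 t=9 v=2: DROP (t<30-2); WM=30

[0,7)=4 [7,14)=1 [21,28)=2 [28,35)=1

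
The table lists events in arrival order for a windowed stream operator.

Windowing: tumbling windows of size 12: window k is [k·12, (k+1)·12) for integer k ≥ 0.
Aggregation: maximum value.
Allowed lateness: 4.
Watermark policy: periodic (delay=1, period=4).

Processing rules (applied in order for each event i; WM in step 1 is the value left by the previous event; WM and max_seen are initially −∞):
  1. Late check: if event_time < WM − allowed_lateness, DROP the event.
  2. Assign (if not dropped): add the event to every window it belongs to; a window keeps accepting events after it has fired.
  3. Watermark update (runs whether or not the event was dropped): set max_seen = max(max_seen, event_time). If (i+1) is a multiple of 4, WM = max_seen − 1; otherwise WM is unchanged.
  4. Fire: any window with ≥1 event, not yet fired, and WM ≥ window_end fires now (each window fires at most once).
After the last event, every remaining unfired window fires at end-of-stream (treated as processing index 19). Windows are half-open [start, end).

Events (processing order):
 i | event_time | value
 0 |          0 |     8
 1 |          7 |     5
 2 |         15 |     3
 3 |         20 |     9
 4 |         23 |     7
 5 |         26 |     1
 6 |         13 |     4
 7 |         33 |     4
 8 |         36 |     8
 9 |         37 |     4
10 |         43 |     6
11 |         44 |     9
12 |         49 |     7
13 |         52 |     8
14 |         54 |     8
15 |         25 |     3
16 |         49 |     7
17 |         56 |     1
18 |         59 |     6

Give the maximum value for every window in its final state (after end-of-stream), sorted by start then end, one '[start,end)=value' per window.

i=0 t=0 v=8: → [0,12); WM=−∞
i=1 t=7 v=5: → [0,12); WM=−∞
i=2 t=15 v=3: → [12,24); WM=−∞
i=3 t=20 v=9: → [12,24); WM=19; [0,12) fires=8
i=4 t=23 v=7: → [12,24); WM=19
i=5 t=26 v=1: → [24,36); WM=19
i=6 t=13 v=4: DROP (t<19-4); WM=19
i=7 t=33 v=4: → [24,36); WM=32; [12,24) fires=9
i=8 t=36 v=8: → [36,48); WM=32
i=9 t=37 v=4: → [36,48); WM=32
i=10 t=43 v=6: → [36,48); WM=32
i=11 t=44 v=9: → [36,48); WM=43; [24,36) fires=4
i=12 t=49 v=7: → [48,60); WM=43
i=13 t=52 v=8: → [48,60); WM=43
i=14 t=54 v=8: → [48,60); WM=43
i=15 t=25 v=3: DROP (t<43-4); WM=53; [36,48) fires=9
i=16 t=49 v=7: → [48,60); WM=53
i=17 t=56 v=1: → [48,60); WM=53
i=18 t=59 v=6: → [48,60); WM=53

[0,12)=8 [12,24)=9 [24,36)=4 [36,48)=9 [48,60)=8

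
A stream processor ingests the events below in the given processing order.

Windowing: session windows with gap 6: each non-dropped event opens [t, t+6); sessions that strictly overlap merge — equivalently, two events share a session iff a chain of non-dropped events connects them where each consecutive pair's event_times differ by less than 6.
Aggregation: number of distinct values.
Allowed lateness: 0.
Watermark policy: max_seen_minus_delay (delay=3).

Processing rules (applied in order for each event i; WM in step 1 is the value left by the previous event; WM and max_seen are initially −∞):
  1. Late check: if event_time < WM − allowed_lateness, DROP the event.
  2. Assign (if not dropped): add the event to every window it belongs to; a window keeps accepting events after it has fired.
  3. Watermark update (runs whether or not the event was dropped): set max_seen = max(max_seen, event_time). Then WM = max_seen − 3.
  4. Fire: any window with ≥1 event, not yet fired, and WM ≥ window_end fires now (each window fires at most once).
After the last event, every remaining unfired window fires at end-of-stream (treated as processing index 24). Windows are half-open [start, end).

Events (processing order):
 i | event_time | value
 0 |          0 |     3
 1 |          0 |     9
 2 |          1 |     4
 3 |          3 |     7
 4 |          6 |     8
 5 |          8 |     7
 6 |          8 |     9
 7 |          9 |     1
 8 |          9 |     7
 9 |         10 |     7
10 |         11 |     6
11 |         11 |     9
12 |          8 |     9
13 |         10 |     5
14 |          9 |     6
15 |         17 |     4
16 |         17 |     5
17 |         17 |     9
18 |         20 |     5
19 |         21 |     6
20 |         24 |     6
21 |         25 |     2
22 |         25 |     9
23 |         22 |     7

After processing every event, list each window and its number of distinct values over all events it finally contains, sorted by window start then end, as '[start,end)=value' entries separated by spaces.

i=0 t=0 v=3: → [0,6); WM=-3
i=1 t=0 v=9: → [0,6); WM=-3
i=2 t=1 v=4: → [0,7); WM=-2
i=3 t=3 v=7: → [0,9); WM=0
i=4 t=6 v=8: → [0,12); WM=3
i=5 t=8 v=7: → [0,14); WM=5
i=6 t=8 v=9: → [0,14); WM=5
i=7 t=9 v=1: → [0,15); WM=6
i=8 t=9 v=7: → [0,15); WM=6
i=9 t=10 v=7: → [0,16); WM=7
i=10 t=11 v=6: → [0,17); WM=8
i=11 t=11 v=9: → [0,17); WM=8
i=12 t=8 v=9: → [0,17); WM=8
i=13 t=10 v=5: → [0,17); WM=8
i=14 t=9 v=6: → [0,17); WM=8
i=15 t=17 v=4: → [17,23); WM=14
i=16 t=17 v=5: → [17,23); WM=14
i=17 t=17 v=9: → [17,23); WM=14
i=18 t=20 v=5: → [17,26); WM=17
i=19 t=21 v=6: → [17,27); WM=18
i=20 t=24 v=6: → [17,30); WM=21
i=21 t=25 v=2: → [17,31); WM=22
i=22 t=25 v=9: → [17,31); WM=22
i=23 t=22 v=7: → [17,31); WM=22

[0,17)=8 [17,31)=6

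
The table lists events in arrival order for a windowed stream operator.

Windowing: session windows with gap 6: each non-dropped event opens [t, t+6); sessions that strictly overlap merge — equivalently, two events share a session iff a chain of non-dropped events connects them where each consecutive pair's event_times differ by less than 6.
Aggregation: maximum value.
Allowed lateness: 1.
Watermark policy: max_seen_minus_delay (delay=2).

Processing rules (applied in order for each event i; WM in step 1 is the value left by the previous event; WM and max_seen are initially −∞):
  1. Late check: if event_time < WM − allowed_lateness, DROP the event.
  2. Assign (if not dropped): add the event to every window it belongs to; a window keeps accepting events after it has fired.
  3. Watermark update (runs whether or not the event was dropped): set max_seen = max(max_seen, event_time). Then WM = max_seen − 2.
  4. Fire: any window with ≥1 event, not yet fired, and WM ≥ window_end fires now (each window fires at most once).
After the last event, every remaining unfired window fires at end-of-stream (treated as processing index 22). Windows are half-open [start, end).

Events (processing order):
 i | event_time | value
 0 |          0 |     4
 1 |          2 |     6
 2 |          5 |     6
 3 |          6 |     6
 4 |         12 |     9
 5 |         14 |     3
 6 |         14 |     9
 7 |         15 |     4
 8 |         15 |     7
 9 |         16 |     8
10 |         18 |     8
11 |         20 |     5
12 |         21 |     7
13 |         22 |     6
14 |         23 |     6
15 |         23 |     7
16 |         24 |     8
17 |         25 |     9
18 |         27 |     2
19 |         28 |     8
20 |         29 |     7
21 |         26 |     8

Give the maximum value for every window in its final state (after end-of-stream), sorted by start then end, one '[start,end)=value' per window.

i=0 t=0 v=4: → [0,6); WM=-2
i=1 t=2 v=6: → [0,8); WM=0
i=2 t=5 v=6: → [0,11); WM=3
i=3 t=6 v=6: → [0,12); WM=4
i=4 t=12 v=9: → [12,18); WM=10
i=5 t=14 v=3: → [12,20); WM=12
i=6 t=14 v=9: → [12,20); WM=12
i=7 t=15 v=4: → [12,21); WM=13
i=8 t=15 v=7: → [12,21); WM=13
i=9 t=16 v=8: → [12,22); WM=14
i=10 t=18 v=8: → [12,24); WM=16
i=11 t=20 v=5: → [12,26); WM=18
i=12 t=21 v=7: → [12,27); WM=19
i=13 t=22 v=6: → [12,28); WM=20
i=14 t=23 v=6: → [12,29); WM=21
i=15 t=23 v=7: → [12,29); WM=21
i=16 t=24 v=8: → [12,30); WM=22
i=17 t=25 v=9: → [12,31); WM=23
i=18 t=27 v=2: → [12,33); WM=25
i=19 t=28 v=8: → [12,34); WM=26
i=20 t=29 v=7: → [12,35); WM=27
i=21 t=26 v=8: → [12,35); WM=27

[0,12)=6 [12,35)=9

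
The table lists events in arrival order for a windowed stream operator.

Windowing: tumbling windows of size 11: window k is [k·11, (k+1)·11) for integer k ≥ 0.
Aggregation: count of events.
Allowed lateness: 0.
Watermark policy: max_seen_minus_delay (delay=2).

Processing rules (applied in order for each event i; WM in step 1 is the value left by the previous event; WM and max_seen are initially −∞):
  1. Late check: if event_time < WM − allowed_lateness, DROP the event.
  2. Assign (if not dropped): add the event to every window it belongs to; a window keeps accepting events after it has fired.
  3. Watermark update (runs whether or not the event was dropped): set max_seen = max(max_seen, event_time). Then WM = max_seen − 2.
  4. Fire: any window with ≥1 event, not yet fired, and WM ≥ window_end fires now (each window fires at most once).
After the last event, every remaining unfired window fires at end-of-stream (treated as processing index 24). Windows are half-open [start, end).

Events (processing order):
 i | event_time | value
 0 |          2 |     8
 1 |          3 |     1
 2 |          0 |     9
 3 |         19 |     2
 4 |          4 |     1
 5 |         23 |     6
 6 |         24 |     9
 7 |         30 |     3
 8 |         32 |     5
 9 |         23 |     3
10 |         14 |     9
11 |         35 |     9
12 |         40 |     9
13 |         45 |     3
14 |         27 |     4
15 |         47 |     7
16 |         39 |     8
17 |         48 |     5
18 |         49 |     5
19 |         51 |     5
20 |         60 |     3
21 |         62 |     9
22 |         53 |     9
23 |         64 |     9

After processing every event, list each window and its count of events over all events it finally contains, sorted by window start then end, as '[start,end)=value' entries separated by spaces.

i=0 t=2 v=8: → [0,11); WM=0
i=1 t=3 v=1: → [0,11); WM=1
i=2 t=0 v=9: DROP (t<1-0); WM=1
i=3 t=19 v=2: → [11,22); WM=17; [0,11) fires=2
i=4 t=4 v=1: DROP (t<17-0); WM=17
i=5 t=23 v=6: → [22,33); WM=21
i=6 t=24 v=9: → [22,33); WM=22; [11,22) fires=1
i=7 t=30 v=3: → [22,33); WM=28
i=8 t=32 v=5: → [22,33); WM=30
i=9 t=23 v=3: DROP (t<30-0); WM=30
i=10 t=14 v=9: DROP (t<30-0); WM=30
i=11 t=35 v=9: → [33,44); WM=33; [22,33) fires=4
i=12 t=40 v=9: → [33,44); WM=38
i=13 t=45 v=3: → [44,55); WM=43
i=14 t=27 v=4: DROP (t<43-0); WM=43
i=15 t=47 v=7: → [44,55); WM=45; [33,44) fires=2
i=16 t=39 v=8: DROP (t<45-0); WM=45
i=17 t=48 v=5: → [44,55); WM=46
i=18 t=49 v=5: → [44,55); WM=47
i=19 t=51 v=5: → [44,55); WM=49
i=20 t=60 v=3: → [55,66); WM=58; [44,55) fires=5
i=21 t=62 v=9: → [55,66); WM=60
i=22 t=53 v=9: DROP (t<60-0); WM=60
i=23 t=64 v=9: → [55,66); WM=62

[0,11)=2 [11,22)=1 [22,33)=4 [33,44)=2 [44,55)=5 [55,66)=3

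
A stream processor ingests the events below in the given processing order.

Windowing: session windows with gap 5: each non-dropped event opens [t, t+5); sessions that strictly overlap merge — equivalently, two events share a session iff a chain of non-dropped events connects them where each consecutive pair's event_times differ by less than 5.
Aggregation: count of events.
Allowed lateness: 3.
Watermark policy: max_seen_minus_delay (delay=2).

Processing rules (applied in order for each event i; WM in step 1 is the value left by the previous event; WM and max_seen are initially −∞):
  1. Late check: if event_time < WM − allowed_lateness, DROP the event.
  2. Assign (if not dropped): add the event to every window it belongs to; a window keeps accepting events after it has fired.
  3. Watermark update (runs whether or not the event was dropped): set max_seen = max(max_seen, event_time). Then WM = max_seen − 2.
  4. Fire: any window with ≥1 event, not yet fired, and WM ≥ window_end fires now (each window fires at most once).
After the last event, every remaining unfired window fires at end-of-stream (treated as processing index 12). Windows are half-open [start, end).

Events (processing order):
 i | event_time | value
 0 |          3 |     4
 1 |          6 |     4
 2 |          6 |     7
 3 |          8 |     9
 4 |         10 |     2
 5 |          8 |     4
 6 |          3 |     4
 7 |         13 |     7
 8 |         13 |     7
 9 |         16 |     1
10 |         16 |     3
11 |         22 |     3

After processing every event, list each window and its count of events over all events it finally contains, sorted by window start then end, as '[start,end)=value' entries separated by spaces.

i=0 t=3 v=4: → [3,8); WM=1
i=1 t=6 v=4: → [3,11); WM=4
i=2 t=6 v=7: → [3,11); WM=4
i=3 t=8 v=9: → [3,13); WM=6
i=4 t=10 v=2: → [3,15); WM=8
i=5 t=8 v=4: → [3,15); WM=8
i=6 t=3 v=4: DROP (t<8-3); WM=8
i=7 t=13 v=7: → [3,18); WM=11
i=8 t=13 v=7: → [3,18); WM=11
i=9 t=16 v=1: → [3,21); WM=14
i=10 t=16 v=3: → [3,21); WM=14
i=11 t=22 v=3: → [22,27); WM=20

[3,21)=10 [22,27)=1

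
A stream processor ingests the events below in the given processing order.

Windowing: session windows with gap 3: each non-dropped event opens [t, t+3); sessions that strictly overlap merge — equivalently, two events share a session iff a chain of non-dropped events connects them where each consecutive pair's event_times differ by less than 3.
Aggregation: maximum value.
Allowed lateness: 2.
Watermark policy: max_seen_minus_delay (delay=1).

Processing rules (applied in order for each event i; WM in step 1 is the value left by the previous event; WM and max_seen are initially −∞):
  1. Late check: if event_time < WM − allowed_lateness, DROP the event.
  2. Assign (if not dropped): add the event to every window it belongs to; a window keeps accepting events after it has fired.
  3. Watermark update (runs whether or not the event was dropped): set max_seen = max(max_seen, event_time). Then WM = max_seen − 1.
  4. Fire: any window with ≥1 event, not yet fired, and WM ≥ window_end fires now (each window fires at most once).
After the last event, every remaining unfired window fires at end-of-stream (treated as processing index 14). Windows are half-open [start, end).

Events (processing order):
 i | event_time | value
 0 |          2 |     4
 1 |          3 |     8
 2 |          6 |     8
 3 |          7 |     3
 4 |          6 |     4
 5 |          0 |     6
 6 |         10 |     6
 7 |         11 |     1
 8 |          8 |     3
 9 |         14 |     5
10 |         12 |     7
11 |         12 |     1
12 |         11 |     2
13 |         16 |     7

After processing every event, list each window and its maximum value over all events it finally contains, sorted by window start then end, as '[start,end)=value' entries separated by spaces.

[2,6)=8 [6,19)=8

i=0 t=2 v=4: → [2,5); WM=1
i=1 t=3 v=8: → [2,6); WM=2
i=2 t=6 v=8: → [6,9); WM=5
i=3 t=7 v=3: → [6,10); WM=6
i=4 t=6 v=4: → [6,10); WM=6
i=5 t=0 v=6: DROP (t<6-2); WM=6
i=6 t=10 v=6: → [10,13); WM=9
i=7 t=11 v=1: → [10,14); WM=10
i=8 t=8 v=3: → [6,14); WM=10
i=9 t=14 v=5: → [14,17); WM=13
i=10 t=12 v=7: → [6,17); WM=13
i=11 t=12 v=1: → [6,17); WM=13
i=12 t=11 v=2: → [6,17); WM=13
i=13 t=16 v=7: → [6,19); WM=15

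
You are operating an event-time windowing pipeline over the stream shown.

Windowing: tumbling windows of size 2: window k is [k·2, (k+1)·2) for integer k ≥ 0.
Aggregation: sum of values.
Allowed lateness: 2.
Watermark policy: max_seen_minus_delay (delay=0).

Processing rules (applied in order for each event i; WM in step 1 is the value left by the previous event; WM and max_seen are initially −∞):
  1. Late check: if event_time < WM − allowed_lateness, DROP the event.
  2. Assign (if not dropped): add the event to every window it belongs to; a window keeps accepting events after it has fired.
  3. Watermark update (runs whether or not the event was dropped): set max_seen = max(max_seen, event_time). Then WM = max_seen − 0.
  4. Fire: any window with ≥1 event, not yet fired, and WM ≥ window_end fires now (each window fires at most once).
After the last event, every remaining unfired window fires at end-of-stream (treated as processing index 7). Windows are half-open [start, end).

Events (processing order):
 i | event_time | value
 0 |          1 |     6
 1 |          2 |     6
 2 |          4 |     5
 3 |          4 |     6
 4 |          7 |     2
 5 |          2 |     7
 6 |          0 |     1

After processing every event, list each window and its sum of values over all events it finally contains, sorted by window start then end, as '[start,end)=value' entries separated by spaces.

[0,2)=6 [2,4)=6 [4,6)=11 [6,8)=2

i=0 t=1 v=6: → [0,2); WM=1
i=1 t=2 v=6: → [2,4); WM=2; [0,2) fires=6
i=2 t=4 v=5: → [4,6); WM=4; [2,4) fires=6
i=3 t=4 v=6: → [4,6); WM=4
i=4 t=7 v=2: → [6,8); WM=7; [4,6) fires=11
i=5 t=2 v=7: DROP (t<7-2); WM=7
i=6 t=0 v=1: DROP (t<7-2); WM=7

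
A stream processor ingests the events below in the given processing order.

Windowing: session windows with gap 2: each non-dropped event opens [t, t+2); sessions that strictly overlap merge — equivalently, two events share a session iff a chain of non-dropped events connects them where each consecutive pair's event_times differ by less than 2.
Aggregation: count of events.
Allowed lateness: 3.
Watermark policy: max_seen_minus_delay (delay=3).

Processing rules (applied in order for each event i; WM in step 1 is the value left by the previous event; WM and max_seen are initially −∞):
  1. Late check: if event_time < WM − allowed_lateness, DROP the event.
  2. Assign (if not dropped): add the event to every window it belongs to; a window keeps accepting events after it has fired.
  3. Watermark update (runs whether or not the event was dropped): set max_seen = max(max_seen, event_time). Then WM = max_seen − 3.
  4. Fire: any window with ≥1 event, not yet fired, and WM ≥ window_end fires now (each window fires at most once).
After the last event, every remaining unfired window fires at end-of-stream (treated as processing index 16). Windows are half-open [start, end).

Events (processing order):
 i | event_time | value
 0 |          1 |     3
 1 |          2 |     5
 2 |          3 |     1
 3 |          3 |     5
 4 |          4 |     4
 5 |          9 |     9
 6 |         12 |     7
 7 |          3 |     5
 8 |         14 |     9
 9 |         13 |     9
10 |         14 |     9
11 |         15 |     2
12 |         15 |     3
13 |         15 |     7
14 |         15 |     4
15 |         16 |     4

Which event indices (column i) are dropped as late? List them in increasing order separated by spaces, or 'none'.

7

i=0 t=1 v=3: → [1,3); WM=-2
i=1 t=2 v=5: → [1,4); WM=-1
i=2 t=3 v=1: → [1,5); WM=0
i=3 t=3 v=5: → [1,5); WM=0
i=4 t=4 v=4: → [1,6); WM=1
i=5 t=9 v=9: → [9,11); WM=6
i=6 t=12 v=7: → [12,14); WM=9
i=7 t=3 v=5: DROP (t<9-3); WM=9
i=8 t=14 v=9: → [14,16); WM=11
i=9 t=13 v=9: → [12,16); WM=11
i=10 t=14 v=9: → [12,16); WM=11
i=11 t=15 v=2: → [12,17); WM=12
i=12 t=15 v=3: → [12,17); WM=12
i=13 t=15 v=7: → [12,17); WM=12
i=14 t=15 v=4: → [12,17); WM=12
i=15 t=16 v=4: → [12,18); WM=13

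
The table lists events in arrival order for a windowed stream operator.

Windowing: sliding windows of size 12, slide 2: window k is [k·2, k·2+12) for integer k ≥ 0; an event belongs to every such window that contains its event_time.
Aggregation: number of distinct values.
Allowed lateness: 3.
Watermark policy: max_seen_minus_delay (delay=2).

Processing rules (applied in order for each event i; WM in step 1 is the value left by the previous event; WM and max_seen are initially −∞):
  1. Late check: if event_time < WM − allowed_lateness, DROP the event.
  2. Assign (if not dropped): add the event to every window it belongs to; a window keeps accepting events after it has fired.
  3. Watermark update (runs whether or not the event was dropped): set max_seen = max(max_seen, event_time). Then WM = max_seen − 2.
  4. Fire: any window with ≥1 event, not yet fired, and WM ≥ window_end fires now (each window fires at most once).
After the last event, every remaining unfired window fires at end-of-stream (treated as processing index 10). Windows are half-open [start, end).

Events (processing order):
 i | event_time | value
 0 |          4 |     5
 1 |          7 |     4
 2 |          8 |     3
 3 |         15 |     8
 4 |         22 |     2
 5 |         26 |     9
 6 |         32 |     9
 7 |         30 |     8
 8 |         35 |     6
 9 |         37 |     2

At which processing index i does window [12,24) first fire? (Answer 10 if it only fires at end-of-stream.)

5

i=0 t=4 v=5: → [4,16),[2,14),[0,12); WM=2
i=1 t=7 v=4: → [6,18),[4,16),[2,14),[0,12); WM=5
i=2 t=8 v=3: → [8,20),[6,18),[4,16),[2,14),[0,12); WM=6
i=3 t=15 v=8: → [14,26),[12,24),[10,22),[8,20),[6,18),[4,16); WM=13; [0,12) fires=3
i=4 t=22 v=2: → [22,34),[20,32),[18,30),[16,28),[14,26),[12,24); WM=20; [2,14) fires=3 [4,16) fires=4 [6,18) fires=3 [8,20) fires=2
i=5 t=26 v=9: → [26,38),[24,36),[22,34),[20,32),[18,30),[16,28); WM=24; [10,22) fires=1 [12,24) fires=2
i=6 t=32 v=9: → [32,44),[30,42),[28,40),[26,38),[24,36),[22,34); WM=30; [14,26) fires=2 [16,28) fires=2 [18,30) fires=2
i=7 t=30 v=8: → [30,42),[28,40),[26,38),[24,36),[22,34),[20,32); WM=30
i=8 t=35 v=6: → [34,46),[32,44),[30,42),[28,40),[26,38),[24,36); WM=33; [20,32) fires=3
i=9 t=37 v=2: → [36,48),[34,46),[32,44),[30,42),[28,40),[26,38); WM=35; [22,34) fires=3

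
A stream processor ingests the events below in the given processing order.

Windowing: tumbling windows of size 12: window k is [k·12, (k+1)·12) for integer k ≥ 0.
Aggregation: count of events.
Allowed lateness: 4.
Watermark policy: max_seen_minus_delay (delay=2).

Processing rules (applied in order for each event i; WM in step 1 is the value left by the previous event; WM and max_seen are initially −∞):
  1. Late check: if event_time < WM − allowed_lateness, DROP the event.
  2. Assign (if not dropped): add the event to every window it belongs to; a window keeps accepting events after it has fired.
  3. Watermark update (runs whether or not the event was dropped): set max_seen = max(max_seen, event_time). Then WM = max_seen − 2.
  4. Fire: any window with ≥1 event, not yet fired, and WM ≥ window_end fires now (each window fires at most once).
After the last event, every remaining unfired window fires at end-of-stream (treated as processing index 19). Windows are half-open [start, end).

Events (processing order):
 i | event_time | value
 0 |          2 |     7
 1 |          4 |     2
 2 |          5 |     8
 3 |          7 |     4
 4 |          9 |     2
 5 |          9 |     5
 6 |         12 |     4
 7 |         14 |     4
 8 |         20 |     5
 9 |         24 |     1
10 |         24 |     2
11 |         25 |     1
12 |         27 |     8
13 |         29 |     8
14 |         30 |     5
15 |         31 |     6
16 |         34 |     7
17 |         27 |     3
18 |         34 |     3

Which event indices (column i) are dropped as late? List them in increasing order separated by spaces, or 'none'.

17

i=0 t=2 v=7: → [0,12); WM=0
i=1 t=4 v=2: → [0,12); WM=2
i=2 t=5 v=8: → [0,12); WM=3
i=3 t=7 v=4: → [0,12); WM=5
i=4 t=9 v=2: → [0,12); WM=7
i=5 t=9 v=5: → [0,12); WM=7
i=6 t=12 v=4: → [12,24); WM=10
i=7 t=14 v=4: → [12,24); WM=12; [0,12) fires=6
i=8 t=20 v=5: → [12,24); WM=18
i=9 t=24 v=1: → [24,36); WM=22
i=10 t=24 v=2: → [24,36); WM=22
i=11 t=25 v=1: → [24,36); WM=23
i=12 t=27 v=8: → [24,36); WM=25; [12,24) fires=3
i=13 t=29 v=8: → [24,36); WM=27
i=14 t=30 v=5: → [24,36); WM=28
i=15 t=31 v=6: → [24,36); WM=29
i=16 t=34 v=7: → [24,36); WM=32
i=17 t=27 v=3: DROP (t<32-4); WM=32
i=18 t=34 v=3: → [24,36); WM=32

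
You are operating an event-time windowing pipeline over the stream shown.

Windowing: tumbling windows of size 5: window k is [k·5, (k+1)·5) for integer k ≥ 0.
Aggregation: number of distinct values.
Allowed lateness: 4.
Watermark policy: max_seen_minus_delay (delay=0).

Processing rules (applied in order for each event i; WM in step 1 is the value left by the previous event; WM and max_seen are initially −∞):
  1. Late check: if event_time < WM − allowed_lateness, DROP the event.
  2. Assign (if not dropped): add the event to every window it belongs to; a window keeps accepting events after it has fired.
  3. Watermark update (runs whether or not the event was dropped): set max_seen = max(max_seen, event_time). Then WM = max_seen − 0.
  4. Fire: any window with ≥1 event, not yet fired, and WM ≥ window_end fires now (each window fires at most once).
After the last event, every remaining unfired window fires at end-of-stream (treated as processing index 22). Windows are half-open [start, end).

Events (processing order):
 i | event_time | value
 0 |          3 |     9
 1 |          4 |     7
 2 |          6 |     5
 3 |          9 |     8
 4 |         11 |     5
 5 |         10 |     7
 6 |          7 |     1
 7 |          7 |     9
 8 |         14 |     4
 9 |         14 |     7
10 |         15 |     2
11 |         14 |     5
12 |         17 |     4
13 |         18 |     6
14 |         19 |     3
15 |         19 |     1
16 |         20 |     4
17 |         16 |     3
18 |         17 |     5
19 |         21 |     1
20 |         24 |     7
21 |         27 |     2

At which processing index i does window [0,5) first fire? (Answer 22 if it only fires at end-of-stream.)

2

i=0 t=3 v=9: → [0,5); WM=3
i=1 t=4 v=7: → [0,5); WM=4
i=2 t=6 v=5: → [5,10); WM=6; [0,5) fires=2
i=3 t=9 v=8: → [5,10); WM=9
i=4 t=11 v=5: → [10,15); WM=11; [5,10) fires=2
i=5 t=10 v=7: → [10,15); WM=11
i=6 t=7 v=1: → [5,10); WM=11
i=7 t=7 v=9: → [5,10); WM=11
i=8 t=14 v=4: → [10,15); WM=14
i=9 t=14 v=7: → [10,15); WM=14
i=10 t=15 v=2: → [15,20); WM=15; [10,15) fires=3
i=11 t=14 v=5: → [10,15); WM=15
i=12 t=17 v=4: → [15,20); WM=17
i=13 t=18 v=6: → [15,20); WM=18
i=14 t=19 v=3: → [15,20); WM=19
i=15 t=19 v=1: → [15,20); WM=19
i=16 t=20 v=4: → [20,25); WM=20; [15,20) fires=5
i=17 t=16 v=3: → [15,20); WM=20
i=18 t=17 v=5: → [15,20); WM=20
i=19 t=21 v=1: → [20,25); WM=21
i=20 t=24 v=7: → [20,25); WM=24
i=21 t=27 v=2: → [25,30); WM=27; [20,25) fires=3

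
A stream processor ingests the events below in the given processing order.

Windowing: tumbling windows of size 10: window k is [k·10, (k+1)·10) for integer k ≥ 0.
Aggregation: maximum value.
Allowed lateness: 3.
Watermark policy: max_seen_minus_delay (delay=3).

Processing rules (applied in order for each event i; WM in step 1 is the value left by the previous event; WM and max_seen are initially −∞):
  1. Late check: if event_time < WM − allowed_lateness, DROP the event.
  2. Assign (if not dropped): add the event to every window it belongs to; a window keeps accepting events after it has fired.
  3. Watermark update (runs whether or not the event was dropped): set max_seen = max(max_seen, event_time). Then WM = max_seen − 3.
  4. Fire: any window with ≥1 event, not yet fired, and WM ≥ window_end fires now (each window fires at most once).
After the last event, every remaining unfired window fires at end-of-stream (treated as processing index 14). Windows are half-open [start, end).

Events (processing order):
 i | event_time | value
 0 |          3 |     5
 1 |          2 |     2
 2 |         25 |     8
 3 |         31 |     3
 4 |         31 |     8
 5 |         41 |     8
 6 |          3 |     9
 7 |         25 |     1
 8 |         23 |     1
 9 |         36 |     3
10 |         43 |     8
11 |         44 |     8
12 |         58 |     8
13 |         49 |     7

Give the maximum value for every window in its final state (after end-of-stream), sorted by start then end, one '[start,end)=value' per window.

i=0 t=3 v=5: → [0,10); WM=0
i=1 t=2 v=2: → [0,10); WM=0
i=2 t=25 v=8: → [20,30); WM=22; [0,10) fires=5
i=3 t=31 v=3: → [30,40); WM=28
i=4 t=31 v=8: → [30,40); WM=28
i=5 t=41 v=8: → [40,50); WM=38; [20,30) fires=8
i=6 t=3 v=9: DROP (t<38-3); WM=38
i=7 t=25 v=1: DROP (t<38-3); WM=38
i=8 t=23 v=1: DROP (t<38-3); WM=38
i=9 t=36 v=3: → [30,40); WM=38
i=10 t=43 v=8: → [40,50); WM=40; [30,40) fires=8
i=11 t=44 v=8: → [40,50); WM=41
i=12 t=58 v=8: → [50,60); WM=55; [40,50) fires=8
i=13 t=49 v=7: DROP (t<55-3); WM=55

[0,10)=5 [20,30)=8 [30,40)=8 [40,50)=8 [50,60)=8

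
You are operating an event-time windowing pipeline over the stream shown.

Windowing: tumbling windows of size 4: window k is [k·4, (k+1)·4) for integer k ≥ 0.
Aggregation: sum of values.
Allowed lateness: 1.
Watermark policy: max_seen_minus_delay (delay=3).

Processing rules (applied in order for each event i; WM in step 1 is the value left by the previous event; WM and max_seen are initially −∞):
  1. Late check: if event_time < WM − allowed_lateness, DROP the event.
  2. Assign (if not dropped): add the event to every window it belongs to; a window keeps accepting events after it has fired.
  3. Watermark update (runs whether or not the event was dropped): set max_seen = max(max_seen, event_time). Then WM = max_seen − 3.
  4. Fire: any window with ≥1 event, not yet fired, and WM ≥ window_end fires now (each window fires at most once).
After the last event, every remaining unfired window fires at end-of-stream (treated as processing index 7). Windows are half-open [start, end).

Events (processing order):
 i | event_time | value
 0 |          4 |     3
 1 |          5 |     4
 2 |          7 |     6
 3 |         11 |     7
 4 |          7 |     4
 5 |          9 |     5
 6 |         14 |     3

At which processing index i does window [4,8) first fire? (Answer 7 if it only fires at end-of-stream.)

i=0 t=4 v=3: → [4,8); WM=1
i=1 t=5 v=4: → [4,8); WM=2
i=2 t=7 v=6: → [4,8); WM=4
i=3 t=11 v=7: → [8,12); WM=8; [4,8) fires=13
i=4 t=7 v=4: → [4,8); WM=8
i=5 t=9 v=5: → [8,12); WM=8
i=6 t=14 v=3: → [12,16); WM=11

3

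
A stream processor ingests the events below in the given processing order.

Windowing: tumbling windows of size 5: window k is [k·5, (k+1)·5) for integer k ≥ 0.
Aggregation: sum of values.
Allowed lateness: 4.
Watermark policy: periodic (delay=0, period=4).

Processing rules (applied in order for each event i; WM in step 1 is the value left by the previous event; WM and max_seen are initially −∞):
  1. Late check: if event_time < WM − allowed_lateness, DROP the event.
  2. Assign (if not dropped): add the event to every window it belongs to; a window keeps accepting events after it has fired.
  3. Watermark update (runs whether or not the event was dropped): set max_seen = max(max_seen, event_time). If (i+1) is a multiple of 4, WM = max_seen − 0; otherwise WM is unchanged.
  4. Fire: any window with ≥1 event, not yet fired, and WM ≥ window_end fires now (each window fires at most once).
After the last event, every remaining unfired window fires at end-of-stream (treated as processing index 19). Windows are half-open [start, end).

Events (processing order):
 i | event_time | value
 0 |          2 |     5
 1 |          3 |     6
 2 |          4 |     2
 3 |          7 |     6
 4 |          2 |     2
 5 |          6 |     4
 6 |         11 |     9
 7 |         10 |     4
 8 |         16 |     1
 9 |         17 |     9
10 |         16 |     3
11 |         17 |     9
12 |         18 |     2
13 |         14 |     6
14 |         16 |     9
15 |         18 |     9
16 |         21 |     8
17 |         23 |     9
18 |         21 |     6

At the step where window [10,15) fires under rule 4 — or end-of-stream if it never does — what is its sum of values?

i=0 t=2 v=5: → [0,5); WM=−∞
i=1 t=3 v=6: → [0,5); WM=−∞
i=2 t=4 v=2: → [0,5); WM=−∞
i=3 t=7 v=6: → [5,10); WM=7; [0,5) fires=13
i=4 t=2 v=2: DROP (t<7-4); WM=7
i=5 t=6 v=4: → [5,10); WM=7
i=6 t=11 v=9: → [10,15); WM=7
i=7 t=10 v=4: → [10,15); WM=11; [5,10) fires=10
i=8 t=16 v=1: → [15,20); WM=11
i=9 t=17 v=9: → [15,20); WM=11
i=10 t=16 v=3: → [15,20); WM=11
i=11 t=17 v=9: → [15,20); WM=17; [10,15) fires=13
i=12 t=18 v=2: → [15,20); WM=17
i=13 t=14 v=6: → [10,15); WM=17
i=14 t=16 v=9: → [15,20); WM=17
i=15 t=18 v=9: → [15,20); WM=18
i=16 t=21 v=8: → [20,25); WM=18
i=17 t=23 v=9: → [20,25); WM=18
i=18 t=21 v=6: → [20,25); WM=18

13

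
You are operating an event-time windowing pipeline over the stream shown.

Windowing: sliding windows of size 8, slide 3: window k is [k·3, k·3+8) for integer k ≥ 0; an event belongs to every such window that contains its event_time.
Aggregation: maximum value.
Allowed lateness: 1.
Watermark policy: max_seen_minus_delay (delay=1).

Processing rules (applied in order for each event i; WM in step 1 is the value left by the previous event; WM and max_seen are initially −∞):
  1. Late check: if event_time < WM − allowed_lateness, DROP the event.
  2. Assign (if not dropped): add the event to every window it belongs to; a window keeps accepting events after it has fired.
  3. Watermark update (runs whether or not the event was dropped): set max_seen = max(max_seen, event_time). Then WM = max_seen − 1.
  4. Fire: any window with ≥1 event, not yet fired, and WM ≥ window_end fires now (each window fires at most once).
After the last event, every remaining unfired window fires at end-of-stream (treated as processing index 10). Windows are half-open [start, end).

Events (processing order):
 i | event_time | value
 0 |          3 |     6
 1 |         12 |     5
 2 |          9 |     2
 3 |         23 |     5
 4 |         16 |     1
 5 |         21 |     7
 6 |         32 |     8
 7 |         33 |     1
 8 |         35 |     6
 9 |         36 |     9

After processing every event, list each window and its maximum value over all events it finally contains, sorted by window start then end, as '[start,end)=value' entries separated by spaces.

i=0 t=3 v=6: → [3,11),[0,8); WM=2
i=1 t=12 v=5: → [12,20),[9,17),[6,14); WM=11; [0,8) fires=6 [3,11) fires=6
i=2 t=9 v=2: DROP (t<11-1); WM=11
i=3 t=23 v=5: → [21,29),[18,26); WM=22; [6,14) fires=5 [9,17) fires=5 [12,20) fires=5
i=4 t=16 v=1: DROP (t<22-1); WM=22
i=5 t=21 v=7: → [21,29),[18,26),[15,23); WM=22
i=6 t=32 v=8: → [30,38),[27,35); WM=31; [15,23) fires=7 [18,26) fires=7 [21,29) fires=7
i=7 t=33 v=1: → [33,41),[30,38),[27,35); WM=32
i=8 t=35 v=6: → [33,41),[30,38); WM=34
i=9 t=36 v=9: → [36,44),[33,41),[30,38); WM=35; [27,35) fires=8

[0,8)=6 [3,11)=6 [6,14)=5 [9,17)=5 [12,20)=5 [15,23)=7 [18,26)=7 [21,29)=7 [27,35)=8 [30,38)=9 [33,41)=9 [36,44)=9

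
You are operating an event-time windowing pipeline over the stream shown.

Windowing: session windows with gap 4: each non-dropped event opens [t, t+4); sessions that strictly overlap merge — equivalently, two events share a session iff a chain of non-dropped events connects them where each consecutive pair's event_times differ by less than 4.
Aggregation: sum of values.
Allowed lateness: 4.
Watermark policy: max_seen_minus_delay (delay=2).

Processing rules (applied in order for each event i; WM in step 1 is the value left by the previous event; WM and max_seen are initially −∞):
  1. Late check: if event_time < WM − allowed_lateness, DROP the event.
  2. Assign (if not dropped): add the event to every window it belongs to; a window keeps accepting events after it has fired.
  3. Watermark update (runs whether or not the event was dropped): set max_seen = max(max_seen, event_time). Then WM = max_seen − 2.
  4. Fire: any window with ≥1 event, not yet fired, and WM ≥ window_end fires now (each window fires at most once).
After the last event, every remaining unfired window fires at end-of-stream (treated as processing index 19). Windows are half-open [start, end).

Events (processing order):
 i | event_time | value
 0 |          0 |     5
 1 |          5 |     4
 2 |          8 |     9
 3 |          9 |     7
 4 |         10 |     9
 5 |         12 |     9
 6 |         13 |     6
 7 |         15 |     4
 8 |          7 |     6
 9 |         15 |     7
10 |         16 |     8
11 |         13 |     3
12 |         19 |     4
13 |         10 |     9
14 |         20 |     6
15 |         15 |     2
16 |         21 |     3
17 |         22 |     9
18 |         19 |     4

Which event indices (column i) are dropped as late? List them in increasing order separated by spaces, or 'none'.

i=0 t=0 v=5: → [0,4); WM=-2
i=1 t=5 v=4: → [5,9); WM=3
i=2 t=8 v=9: → [5,12); WM=6
i=3 t=9 v=7: → [5,13); WM=7
i=4 t=10 v=9: → [5,14); WM=8
i=5 t=12 v=9: → [5,16); WM=10
i=6 t=13 v=6: → [5,17); WM=11
i=7 t=15 v=4: → [5,19); WM=13
i=8 t=7 v=6: DROP (t<13-4); WM=13
i=9 t=15 v=7: → [5,19); WM=13
i=10 t=16 v=8: → [5,20); WM=14
i=11 t=13 v=3: → [5,20); WM=14
i=12 t=19 v=4: → [5,23); WM=17
i=13 t=10 v=9: DROP (t<17-4); WM=17
i=14 t=20 v=6: → [5,24); WM=18
i=15 t=15 v=2: → [5,24); WM=18
i=16 t=21 v=3: → [5,25); WM=19
i=17 t=22 v=9: → [5,26); WM=20
i=18 t=19 v=4: → [5,26); WM=20

8 13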